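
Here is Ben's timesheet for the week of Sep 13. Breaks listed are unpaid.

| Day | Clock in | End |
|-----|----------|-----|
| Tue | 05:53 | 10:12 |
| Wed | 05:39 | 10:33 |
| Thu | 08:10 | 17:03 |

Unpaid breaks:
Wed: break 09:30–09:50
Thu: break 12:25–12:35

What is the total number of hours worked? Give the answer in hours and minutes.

Tue: 05:53–10:12 = 4 h 19 min
Wed: 05:39–10:33 = 4 h 54 min; less 20 min break → 4 h 34 min
Thu: 08:10–17:03 = 8 h 53 min; less 10 min break → 8 h 43 min
Total: 4 h 19 min + 4 h 34 min + 8 h 43 min = 17 h 36 min.

17 h 36 min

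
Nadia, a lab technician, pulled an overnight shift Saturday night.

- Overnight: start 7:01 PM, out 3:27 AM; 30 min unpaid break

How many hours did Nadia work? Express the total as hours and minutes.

Overnight: 7:01 PM → midnight = 4 h 59 min; midnight → 3:27 AM = 3 h 27 min; span 8 h 26 min; less 30 min break → 7 h 56 min

7 h 56 min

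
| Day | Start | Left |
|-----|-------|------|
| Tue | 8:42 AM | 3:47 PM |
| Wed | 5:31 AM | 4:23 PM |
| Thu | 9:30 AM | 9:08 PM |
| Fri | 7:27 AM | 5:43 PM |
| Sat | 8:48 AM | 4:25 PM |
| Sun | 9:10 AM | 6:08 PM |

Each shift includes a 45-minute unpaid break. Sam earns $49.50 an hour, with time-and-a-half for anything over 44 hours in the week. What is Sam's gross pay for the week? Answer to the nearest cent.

$2767.05

Tue: 8:42 AM–3:47 PM = 7 h 5 min; less 45 min break → 6 h 20 min
Wed: 5:31 AM–4:23 PM = 10 h 52 min; less 45 min break → 10 h 7 min
Thu: 9:30 AM–9:08 PM = 11 h 38 min; less 45 min break → 10 h 53 min
Fri: 7:27 AM–5:43 PM = 10 h 16 min; less 45 min break → 9 h 31 min
Sat: 8:48 AM–4:25 PM = 7 h 37 min; less 45 min break → 6 h 52 min
Sun: 9:10 AM–6:08 PM = 8 h 58 min; less 45 min break → 8 h 13 min
Total worked: 51 h 56 min = 3116 min.
Regular 44 h 0 min = 2640 min at $49.50/h; overtime 7 h 56 min = 476 min at $74.25/h.
Pay = (2640 × $49.50 + 476 × $74.25) ÷ 60 = $2767.05.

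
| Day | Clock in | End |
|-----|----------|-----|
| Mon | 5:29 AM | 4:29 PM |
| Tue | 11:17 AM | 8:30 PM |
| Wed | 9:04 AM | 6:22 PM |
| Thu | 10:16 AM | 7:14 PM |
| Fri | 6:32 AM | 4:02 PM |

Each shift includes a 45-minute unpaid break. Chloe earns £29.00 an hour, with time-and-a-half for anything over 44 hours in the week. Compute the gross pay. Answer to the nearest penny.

Mon: 5:29 AM–4:29 PM = 11 h 0 min; less 45 min break → 10 h 15 min
Tue: 11:17 AM–8:30 PM = 9 h 13 min; less 45 min break → 8 h 28 min
Wed: 9:04 AM–6:22 PM = 9 h 18 min; less 45 min break → 8 h 33 min
Thu: 10:16 AM–7:14 PM = 8 h 58 min; less 45 min break → 8 h 13 min
Fri: 6:32 AM–4:02 PM = 9 h 30 min; less 45 min break → 8 h 45 min
Total worked: 44 h 14 min = 2654 min.
Regular 44 h 0 min = 2640 min at £29.00/h; overtime 0 h 14 min = 14 min at £43.50/h.
Pay = (2640 × £29.00 + 14 × £43.50) ÷ 60 = £1286.15.

£1286.15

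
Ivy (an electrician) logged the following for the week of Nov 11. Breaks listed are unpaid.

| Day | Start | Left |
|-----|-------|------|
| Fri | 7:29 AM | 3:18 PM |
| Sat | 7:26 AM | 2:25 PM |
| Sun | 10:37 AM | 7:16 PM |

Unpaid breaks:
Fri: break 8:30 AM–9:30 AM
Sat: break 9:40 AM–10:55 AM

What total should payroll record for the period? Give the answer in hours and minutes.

Fri: 7:29 AM–3:18 PM = 7 h 49 min; less 60 min break → 6 h 49 min
Sat: 7:26 AM–2:25 PM = 6 h 59 min; less 75 min break → 5 h 44 min
Sun: 10:37 AM–7:16 PM = 8 h 39 min
Total: 6 h 49 min + 5 h 44 min + 8 h 39 min = 21 h 12 min.

21 h 12 min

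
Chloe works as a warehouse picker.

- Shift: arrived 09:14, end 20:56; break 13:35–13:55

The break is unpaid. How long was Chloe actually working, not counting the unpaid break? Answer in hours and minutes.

Shift: 09:14–20:56 = 11 h 42 min; less 20 min break → 11 h 22 min

11 h 22 min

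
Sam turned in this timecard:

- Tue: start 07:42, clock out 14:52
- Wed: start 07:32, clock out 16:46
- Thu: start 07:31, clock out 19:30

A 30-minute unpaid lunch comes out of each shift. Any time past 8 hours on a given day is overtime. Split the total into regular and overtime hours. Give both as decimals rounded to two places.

Tue: 07:42–14:52 = 7 h 10 min; less 30 min break → 6 h 40 min
Wed: 07:32–16:46 = 9 h 14 min; less 30 min break → 8 h 44 min
Thu: 07:31–19:30 = 11 h 59 min; less 30 min break → 11 h 29 min
Tue reg 6 h 40 min / OT 0 h 0 min; Wed reg 8 h 0 min / OT 0 h 44 min; Thu reg 8 h 0 min / OT 3 h 29 min.
Totals: regular 22 h 40 min, overtime 4 h 13 min.

Regular 22.67 hours, overtime 4.22 hours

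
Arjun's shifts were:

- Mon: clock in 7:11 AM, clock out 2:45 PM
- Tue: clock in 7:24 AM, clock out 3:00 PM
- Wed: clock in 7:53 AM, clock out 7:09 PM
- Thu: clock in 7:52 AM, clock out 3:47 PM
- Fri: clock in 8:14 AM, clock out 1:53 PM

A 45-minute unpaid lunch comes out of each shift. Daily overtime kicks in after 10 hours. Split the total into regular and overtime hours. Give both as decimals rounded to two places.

Mon: 7:11 AM–2:45 PM = 7 h 34 min; less 45 min break → 6 h 49 min
Tue: 7:24 AM–3:00 PM = 7 h 36 min; less 45 min break → 6 h 51 min
Wed: 7:53 AM–7:09 PM = 11 h 16 min; less 45 min break → 10 h 31 min
Thu: 7:52 AM–3:47 PM = 7 h 55 min; less 45 min break → 7 h 10 min
Fri: 8:14 AM–1:53 PM = 5 h 39 min; less 45 min break → 4 h 54 min
Mon reg 6 h 49 min / OT 0 h 0 min; Tue reg 6 h 51 min / OT 0 h 0 min; Wed reg 10 h 0 min / OT 0 h 31 min; Thu reg 7 h 10 min / OT 0 h 0 min; Fri reg 4 h 54 min / OT 0 h 0 min.
Totals: regular 35 h 44 min, overtime 0 h 31 min.

Regular 35.73 hours, overtime 0.52 hours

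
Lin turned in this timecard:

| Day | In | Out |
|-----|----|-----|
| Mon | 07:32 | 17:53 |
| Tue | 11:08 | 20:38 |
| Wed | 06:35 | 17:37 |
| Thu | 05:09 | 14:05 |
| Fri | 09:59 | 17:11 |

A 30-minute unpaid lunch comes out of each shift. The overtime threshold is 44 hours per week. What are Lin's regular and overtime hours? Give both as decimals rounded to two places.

Regular 44.00 hours, overtime 0.52 hours

Mon: 07:32–17:53 = 10 h 21 min; less 30 min break → 9 h 51 min
Tue: 11:08–20:38 = 9 h 30 min; less 30 min break → 9 h 0 min
Wed: 06:35–17:37 = 11 h 2 min; less 30 min break → 10 h 32 min
Thu: 05:09–14:05 = 8 h 56 min; less 30 min break → 8 h 26 min
Fri: 09:59–17:11 = 7 h 12 min; less 30 min break → 6 h 42 min
Total worked: 44 h 31 min = 44.52 h.
Threshold 44 h → overtime 0 h 31 min, regular 44 h 0 min.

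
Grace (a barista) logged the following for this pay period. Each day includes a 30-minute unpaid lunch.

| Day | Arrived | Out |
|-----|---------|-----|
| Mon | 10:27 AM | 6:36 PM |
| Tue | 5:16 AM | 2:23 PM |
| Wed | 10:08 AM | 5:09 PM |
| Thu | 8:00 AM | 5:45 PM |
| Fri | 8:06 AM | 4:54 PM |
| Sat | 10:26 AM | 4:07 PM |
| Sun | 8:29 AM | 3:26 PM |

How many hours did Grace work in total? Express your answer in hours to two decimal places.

51.97 hours

Mon: 10:27 AM–6:36 PM = 8 h 9 min; less 30 min break → 7 h 39 min
Tue: 5:16 AM–2:23 PM = 9 h 7 min; less 30 min break → 8 h 37 min
Wed: 10:08 AM–5:09 PM = 7 h 1 min; less 30 min break → 6 h 31 min
Thu: 8:00 AM–5:45 PM = 9 h 45 min; less 30 min break → 9 h 15 min
Fri: 8:06 AM–4:54 PM = 8 h 48 min; less 30 min break → 8 h 18 min
Sat: 10:26 AM–4:07 PM = 5 h 41 min; less 30 min break → 5 h 11 min
Sun: 8:29 AM–3:26 PM = 6 h 57 min; less 30 min break → 6 h 27 min
Total: 7 h 39 min + 8 h 37 min + 6 h 31 min + 9 h 15 min + 8 h 18 min + 5 h 11 min + 6 h 27 min = 51 h 58 min.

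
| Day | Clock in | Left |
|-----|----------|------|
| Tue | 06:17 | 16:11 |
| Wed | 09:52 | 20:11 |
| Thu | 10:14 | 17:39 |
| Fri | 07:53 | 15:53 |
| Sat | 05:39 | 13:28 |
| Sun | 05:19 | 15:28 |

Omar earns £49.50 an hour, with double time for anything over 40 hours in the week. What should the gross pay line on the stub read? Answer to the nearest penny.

Tue: 06:17–16:11 = 9 h 54 min
Wed: 09:52–20:11 = 10 h 19 min
Thu: 10:14–17:39 = 7 h 25 min
Fri: 07:53–15:53 = 8 h 0 min
Sat: 05:39–13:28 = 7 h 49 min
Sun: 05:19–15:28 = 10 h 9 min
Total worked: 53 h 36 min = 3216 min.
Regular 40 h 0 min = 2400 min at £49.50/h; overtime 13 h 36 min = 816 min at £99.00/h.
Pay = (2400 × £49.50 + 816 × £99.00) ÷ 60 = £3326.40.

£3326.40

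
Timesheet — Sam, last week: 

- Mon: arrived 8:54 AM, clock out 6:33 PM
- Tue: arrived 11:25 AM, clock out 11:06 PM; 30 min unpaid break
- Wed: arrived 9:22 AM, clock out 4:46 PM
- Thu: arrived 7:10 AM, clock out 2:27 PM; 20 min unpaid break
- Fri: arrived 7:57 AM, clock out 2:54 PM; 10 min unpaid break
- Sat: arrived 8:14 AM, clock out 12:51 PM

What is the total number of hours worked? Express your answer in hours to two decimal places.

Mon: 8:54 AM–6:33 PM = 9 h 39 min
Tue: 11:25 AM–11:06 PM = 11 h 41 min; less 30 min break → 11 h 11 min
Wed: 9:22 AM–4:46 PM = 7 h 24 min
Thu: 7:10 AM–2:27 PM = 7 h 17 min; less 20 min break → 6 h 57 min
Fri: 7:57 AM–2:54 PM = 6 h 57 min; less 10 min break → 6 h 47 min
Sat: 8:14 AM–12:51 PM = 4 h 37 min
Total: 9 h 39 min + 11 h 11 min + 7 h 24 min + 6 h 57 min + 6 h 47 min + 4 h 37 min = 46 h 35 min.

46.58 hours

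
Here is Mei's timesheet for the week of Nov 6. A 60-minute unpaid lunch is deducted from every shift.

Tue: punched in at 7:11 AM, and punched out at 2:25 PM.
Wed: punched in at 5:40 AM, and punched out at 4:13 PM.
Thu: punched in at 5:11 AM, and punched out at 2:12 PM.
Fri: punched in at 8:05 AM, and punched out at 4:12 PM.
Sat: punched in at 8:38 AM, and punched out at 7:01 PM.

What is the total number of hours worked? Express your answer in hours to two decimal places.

40.30 hours

Tue: 7:11 AM–2:25 PM = 7 h 14 min; less 60 min break → 6 h 14 min
Wed: 5:40 AM–4:13 PM = 10 h 33 min; less 60 min break → 9 h 33 min
Thu: 5:11 AM–2:12 PM = 9 h 1 min; less 60 min break → 8 h 1 min
Fri: 8:05 AM–4:12 PM = 8 h 7 min; less 60 min break → 7 h 7 min
Sat: 8:38 AM–7:01 PM = 10 h 23 min; less 60 min break → 9 h 23 min
Total: 6 h 14 min + 9 h 33 min + 8 h 1 min + 7 h 7 min + 9 h 23 min = 40 h 18 min.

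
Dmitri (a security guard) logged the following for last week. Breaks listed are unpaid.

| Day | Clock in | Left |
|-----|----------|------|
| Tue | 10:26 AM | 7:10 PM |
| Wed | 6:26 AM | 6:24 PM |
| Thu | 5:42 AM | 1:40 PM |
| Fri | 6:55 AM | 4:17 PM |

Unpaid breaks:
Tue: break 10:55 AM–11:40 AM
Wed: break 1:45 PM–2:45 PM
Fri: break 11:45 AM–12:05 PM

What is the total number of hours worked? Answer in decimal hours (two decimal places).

35.95 hours

Tue: 10:26 AM–7:10 PM = 8 h 44 min; less 45 min break → 7 h 59 min
Wed: 6:26 AM–6:24 PM = 11 h 58 min; less 60 min break → 10 h 58 min
Thu: 5:42 AM–1:40 PM = 7 h 58 min
Fri: 6:55 AM–4:17 PM = 9 h 22 min; less 20 min break → 9 h 2 min
Total: 7 h 59 min + 10 h 58 min + 7 h 58 min + 9 h 2 min = 35 h 57 min.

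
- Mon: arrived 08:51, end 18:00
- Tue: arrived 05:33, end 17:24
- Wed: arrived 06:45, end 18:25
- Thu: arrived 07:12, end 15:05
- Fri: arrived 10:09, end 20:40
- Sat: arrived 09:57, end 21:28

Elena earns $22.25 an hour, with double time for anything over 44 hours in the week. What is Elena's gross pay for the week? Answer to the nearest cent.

$1805.96

Mon: 08:51–18:00 = 9 h 9 min
Tue: 05:33–17:24 = 11 h 51 min
Wed: 06:45–18:25 = 11 h 40 min
Thu: 07:12–15:05 = 7 h 53 min
Fri: 10:09–20:40 = 10 h 31 min
Sat: 09:57–21:28 = 11 h 31 min
Total worked: 62 h 35 min = 3755 min.
Regular 44 h 0 min = 2640 min at $22.25/h; overtime 18 h 35 min = 1115 min at $44.50/h.
Pay = (2640 × $22.25 + 1115 × $44.50) ÷ 60 = $1805.96.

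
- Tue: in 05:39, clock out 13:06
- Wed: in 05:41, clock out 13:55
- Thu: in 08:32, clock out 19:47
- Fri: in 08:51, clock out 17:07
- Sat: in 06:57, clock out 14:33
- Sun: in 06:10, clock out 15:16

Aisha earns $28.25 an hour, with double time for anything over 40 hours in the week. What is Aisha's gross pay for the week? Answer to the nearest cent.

$1802.35

Tue: 05:39–13:06 = 7 h 27 min
Wed: 05:41–13:55 = 8 h 14 min
Thu: 08:32–19:47 = 11 h 15 min
Fri: 08:51–17:07 = 8 h 16 min
Sat: 06:57–14:33 = 7 h 36 min
Sun: 06:10–15:16 = 9 h 6 min
Total worked: 51 h 54 min = 3114 min.
Regular 40 h 0 min = 2400 min at $28.25/h; overtime 11 h 54 min = 714 min at $56.50/h.
Pay = (2400 × $28.25 + 714 × $56.50) ÷ 60 = $1802.35.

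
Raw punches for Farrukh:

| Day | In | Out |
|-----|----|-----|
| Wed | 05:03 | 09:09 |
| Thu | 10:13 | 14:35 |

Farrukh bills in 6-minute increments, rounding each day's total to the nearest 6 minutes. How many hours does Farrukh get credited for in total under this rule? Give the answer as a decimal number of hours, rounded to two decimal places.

8.50 hours

Wed: 05:03–09:09 = 4 h 6 min → rounds to 4 h 6 min
Thu: 10:13–14:35 = 4 h 22 min → rounds to 4 h 24 min
Total credited: 8 h 30 min.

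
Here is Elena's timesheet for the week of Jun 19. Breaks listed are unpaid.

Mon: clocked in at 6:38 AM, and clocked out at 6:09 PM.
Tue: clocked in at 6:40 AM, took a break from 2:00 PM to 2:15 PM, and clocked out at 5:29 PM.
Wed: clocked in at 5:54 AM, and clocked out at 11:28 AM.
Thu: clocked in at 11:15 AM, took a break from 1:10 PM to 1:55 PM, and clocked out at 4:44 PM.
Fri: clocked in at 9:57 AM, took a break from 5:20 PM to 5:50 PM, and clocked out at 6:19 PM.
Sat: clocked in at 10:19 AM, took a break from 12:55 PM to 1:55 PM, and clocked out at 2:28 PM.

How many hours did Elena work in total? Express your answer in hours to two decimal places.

43.40 hours

Mon: 6:38 AM–6:09 PM = 11 h 31 min
Tue: 6:40 AM–5:29 PM = 10 h 49 min; less 15 min break → 10 h 34 min
Wed: 5:54 AM–11:28 AM = 5 h 34 min
Thu: 11:15 AM–4:44 PM = 5 h 29 min; less 45 min break → 4 h 44 min
Fri: 9:57 AM–6:19 PM = 8 h 22 min; less 30 min break → 7 h 52 min
Sat: 10:19 AM–2:28 PM = 4 h 9 min; less 60 min break → 3 h 9 min
Total: 11 h 31 min + 10 h 34 min + 5 h 34 min + 4 h 44 min + 7 h 52 min + 3 h 9 min = 43 h 24 min.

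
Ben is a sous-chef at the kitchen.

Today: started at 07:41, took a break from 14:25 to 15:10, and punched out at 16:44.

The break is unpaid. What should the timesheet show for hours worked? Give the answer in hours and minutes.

8 h 18 min

Today: 07:41–16:44 = 9 h 3 min; less 45 min break → 8 h 18 min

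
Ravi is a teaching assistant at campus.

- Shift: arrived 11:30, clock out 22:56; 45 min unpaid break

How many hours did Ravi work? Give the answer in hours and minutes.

Shift: 11:30–22:56 = 11 h 26 min; less 45 min break → 10 h 41 min

10 h 41 min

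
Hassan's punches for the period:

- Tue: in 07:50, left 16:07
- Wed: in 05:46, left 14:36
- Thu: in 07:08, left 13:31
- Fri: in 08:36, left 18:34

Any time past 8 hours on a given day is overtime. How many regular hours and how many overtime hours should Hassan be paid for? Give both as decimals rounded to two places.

Tue: 07:50–16:07 = 8 h 17 min
Wed: 05:46–14:36 = 8 h 50 min
Thu: 07:08–13:31 = 6 h 23 min
Fri: 08:36–18:34 = 9 h 58 min
Tue reg 8 h 0 min / OT 0 h 17 min; Wed reg 8 h 0 min / OT 0 h 50 min; Thu reg 6 h 23 min / OT 0 h 0 min; Fri reg 8 h 0 min / OT 1 h 58 min.
Totals: regular 30 h 23 min, overtime 3 h 5 min.

Regular 30.38 hours, overtime 3.08 hours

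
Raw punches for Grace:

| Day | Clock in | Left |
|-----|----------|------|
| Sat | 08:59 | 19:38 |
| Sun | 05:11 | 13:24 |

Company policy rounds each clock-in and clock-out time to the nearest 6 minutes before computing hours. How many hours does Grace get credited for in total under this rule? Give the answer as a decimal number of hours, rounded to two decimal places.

18.80 hours

Sat: in 08:59→09:00, out 19:38→19:36; 10 h 36 min
Sun: in 05:11→05:12, out 13:24→13:24; 8 h 12 min
Total credited: 18 h 48 min.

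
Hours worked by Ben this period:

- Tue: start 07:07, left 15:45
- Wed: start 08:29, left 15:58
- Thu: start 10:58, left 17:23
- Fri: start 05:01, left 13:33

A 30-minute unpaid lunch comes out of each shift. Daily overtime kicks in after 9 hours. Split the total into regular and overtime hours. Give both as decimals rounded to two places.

Tue: 07:07–15:45 = 8 h 38 min; less 30 min break → 8 h 8 min
Wed: 08:29–15:58 = 7 h 29 min; less 30 min break → 6 h 59 min
Thu: 10:58–17:23 = 6 h 25 min; less 30 min break → 5 h 55 min
Fri: 05:01–13:33 = 8 h 32 min; less 30 min break → 8 h 2 min
Tue reg 8 h 8 min / OT 0 h 0 min; Wed reg 6 h 59 min / OT 0 h 0 min; Thu reg 5 h 55 min / OT 0 h 0 min; Fri reg 8 h 2 min / OT 0 h 0 min.
Totals: regular 29 h 4 min, overtime 0 h 0 min.

Regular 29.07 hours, overtime 0.00 hours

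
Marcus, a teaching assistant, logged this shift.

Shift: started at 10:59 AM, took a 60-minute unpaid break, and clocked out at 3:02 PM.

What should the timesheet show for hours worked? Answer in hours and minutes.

3 h 3 min

Shift: 10:59 AM–3:02 PM = 4 h 3 min; less 60 min break → 3 h 3 min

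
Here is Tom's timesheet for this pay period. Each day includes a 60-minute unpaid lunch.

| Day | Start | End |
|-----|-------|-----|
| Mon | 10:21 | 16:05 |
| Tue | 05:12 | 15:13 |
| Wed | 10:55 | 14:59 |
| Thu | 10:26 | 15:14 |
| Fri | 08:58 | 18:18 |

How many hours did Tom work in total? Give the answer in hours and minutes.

Mon: 10:21–16:05 = 5 h 44 min; less 60 min break → 4 h 44 min
Tue: 05:12–15:13 = 10 h 1 min; less 60 min break → 9 h 1 min
Wed: 10:55–14:59 = 4 h 4 min; less 60 min break → 3 h 4 min
Thu: 10:26–15:14 = 4 h 48 min; less 60 min break → 3 h 48 min
Fri: 08:58–18:18 = 9 h 20 min; less 60 min break → 8 h 20 min
Total: 4 h 44 min + 9 h 1 min + 3 h 4 min + 3 h 48 min + 8 h 20 min = 28 h 57 min.

28 h 57 min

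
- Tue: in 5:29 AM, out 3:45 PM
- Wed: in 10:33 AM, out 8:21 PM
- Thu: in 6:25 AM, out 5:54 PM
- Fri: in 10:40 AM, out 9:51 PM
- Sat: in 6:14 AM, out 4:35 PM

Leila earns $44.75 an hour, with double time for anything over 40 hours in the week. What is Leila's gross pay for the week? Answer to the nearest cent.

Tue: 5:29 AM–3:45 PM = 10 h 16 min
Wed: 10:33 AM–8:21 PM = 9 h 48 min
Thu: 6:25 AM–5:54 PM = 11 h 29 min
Fri: 10:40 AM–9:51 PM = 11 h 11 min
Sat: 6:14 AM–4:35 PM = 10 h 21 min
Total worked: 53 h 5 min = 3185 min.
Regular 40 h 0 min = 2400 min at $44.75/h; overtime 13 h 5 min = 785 min at $89.50/h.
Pay = (2400 × $44.75 + 785 × $89.50) ÷ 60 = $2960.96.

$2960.96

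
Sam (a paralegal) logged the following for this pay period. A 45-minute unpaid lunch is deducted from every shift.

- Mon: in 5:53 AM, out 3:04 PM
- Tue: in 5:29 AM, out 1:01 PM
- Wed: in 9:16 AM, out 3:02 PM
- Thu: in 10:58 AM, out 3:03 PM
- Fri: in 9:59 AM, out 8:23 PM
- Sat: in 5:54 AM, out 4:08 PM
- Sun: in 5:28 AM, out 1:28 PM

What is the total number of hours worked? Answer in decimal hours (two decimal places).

Mon: 5:53 AM–3:04 PM = 9 h 11 min; less 45 min break → 8 h 26 min
Tue: 5:29 AM–1:01 PM = 7 h 32 min; less 45 min break → 6 h 47 min
Wed: 9:16 AM–3:02 PM = 5 h 46 min; less 45 min break → 5 h 1 min
Thu: 10:58 AM–3:03 PM = 4 h 5 min; less 45 min break → 3 h 20 min
Fri: 9:59 AM–8:23 PM = 10 h 24 min; less 45 min break → 9 h 39 min
Sat: 5:54 AM–4:08 PM = 10 h 14 min; less 45 min break → 9 h 29 min
Sun: 5:28 AM–1:28 PM = 8 h 0 min; less 45 min break → 7 h 15 min
Total: 8 h 26 min + 6 h 47 min + 5 h 1 min + 3 h 20 min + 9 h 39 min + 9 h 29 min + 7 h 15 min = 49 h 57 min.

49.95 hours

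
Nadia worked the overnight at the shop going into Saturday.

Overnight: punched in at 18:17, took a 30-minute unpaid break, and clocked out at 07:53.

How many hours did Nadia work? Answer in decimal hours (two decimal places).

Overnight: 18:17 → midnight = 5 h 43 min; midnight → 07:53 = 7 h 53 min; span 13 h 36 min; less 30 min break → 13 h 6 min

13.10 hours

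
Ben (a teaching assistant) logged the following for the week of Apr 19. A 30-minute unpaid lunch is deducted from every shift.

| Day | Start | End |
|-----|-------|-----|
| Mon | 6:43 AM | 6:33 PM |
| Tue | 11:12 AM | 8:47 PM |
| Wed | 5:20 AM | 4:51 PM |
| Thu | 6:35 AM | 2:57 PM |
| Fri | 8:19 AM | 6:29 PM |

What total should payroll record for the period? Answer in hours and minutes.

48 h 58 min

Mon: 6:43 AM–6:33 PM = 11 h 50 min; less 30 min break → 11 h 20 min
Tue: 11:12 AM–8:47 PM = 9 h 35 min; less 30 min break → 9 h 5 min
Wed: 5:20 AM–4:51 PM = 11 h 31 min; less 30 min break → 11 h 1 min
Thu: 6:35 AM–2:57 PM = 8 h 22 min; less 30 min break → 7 h 52 min
Fri: 8:19 AM–6:29 PM = 10 h 10 min; less 30 min break → 9 h 40 min
Total: 11 h 20 min + 9 h 5 min + 11 h 1 min + 7 h 52 min + 9 h 40 min = 48 h 58 min.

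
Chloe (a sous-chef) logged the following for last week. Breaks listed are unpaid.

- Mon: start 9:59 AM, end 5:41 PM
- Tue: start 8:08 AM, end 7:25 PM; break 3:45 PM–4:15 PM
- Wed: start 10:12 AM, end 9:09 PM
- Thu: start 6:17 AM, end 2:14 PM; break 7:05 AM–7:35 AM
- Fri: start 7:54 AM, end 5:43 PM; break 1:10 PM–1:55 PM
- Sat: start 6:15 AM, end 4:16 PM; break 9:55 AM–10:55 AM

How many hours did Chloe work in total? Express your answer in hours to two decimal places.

Mon: 9:59 AM–5:41 PM = 7 h 42 min
Tue: 8:08 AM–7:25 PM = 11 h 17 min; less 30 min break → 10 h 47 min
Wed: 10:12 AM–9:09 PM = 10 h 57 min
Thu: 6:17 AM–2:14 PM = 7 h 57 min; less 30 min break → 7 h 27 min
Fri: 7:54 AM–5:43 PM = 9 h 49 min; less 45 min break → 9 h 4 min
Sat: 6:15 AM–4:16 PM = 10 h 1 min; less 60 min break → 9 h 1 min
Total: 7 h 42 min + 10 h 47 min + 10 h 57 min + 7 h 27 min + 9 h 4 min + 9 h 1 min = 54 h 58 min.

54.97 hours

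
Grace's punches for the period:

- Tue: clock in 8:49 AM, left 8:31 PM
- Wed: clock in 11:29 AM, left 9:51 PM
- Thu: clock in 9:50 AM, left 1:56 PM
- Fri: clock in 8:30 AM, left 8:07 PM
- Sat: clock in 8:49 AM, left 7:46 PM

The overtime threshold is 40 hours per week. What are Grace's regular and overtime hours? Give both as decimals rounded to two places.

Regular 40.00 hours, overtime 8.73 hours

Tue: 8:49 AM–8:31 PM = 11 h 42 min
Wed: 11:29 AM–9:51 PM = 10 h 22 min
Thu: 9:50 AM–1:56 PM = 4 h 6 min
Fri: 8:30 AM–8:07 PM = 11 h 37 min
Sat: 8:49 AM–7:46 PM = 10 h 57 min
Total worked: 48 h 44 min = 48.73 h.
Threshold 40 h → overtime 8 h 44 min, regular 40 h 0 min.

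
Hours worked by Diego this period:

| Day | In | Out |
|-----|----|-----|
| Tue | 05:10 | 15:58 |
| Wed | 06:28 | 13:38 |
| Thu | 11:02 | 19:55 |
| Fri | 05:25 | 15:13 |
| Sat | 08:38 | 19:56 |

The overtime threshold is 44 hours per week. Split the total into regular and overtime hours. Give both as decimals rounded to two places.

Regular 44.00 hours, overtime 3.95 hours

Tue: 05:10–15:58 = 10 h 48 min
Wed: 06:28–13:38 = 7 h 10 min
Thu: 11:02–19:55 = 8 h 53 min
Fri: 05:25–15:13 = 9 h 48 min
Sat: 08:38–19:56 = 11 h 18 min
Total worked: 47 h 57 min = 47.95 h.
Threshold 44 h → overtime 3 h 57 min, regular 44 h 0 min.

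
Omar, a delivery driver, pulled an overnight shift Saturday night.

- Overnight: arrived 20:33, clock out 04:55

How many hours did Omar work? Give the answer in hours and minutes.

Overnight: 20:33 → midnight = 3 h 27 min; midnight → 04:55 = 4 h 55 min; span 8 h 22 min

8 h 22 min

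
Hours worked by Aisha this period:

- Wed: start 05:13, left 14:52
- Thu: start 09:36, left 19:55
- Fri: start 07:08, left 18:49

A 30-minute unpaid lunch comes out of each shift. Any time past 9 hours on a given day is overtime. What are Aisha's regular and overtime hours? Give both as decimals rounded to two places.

Regular 27.00 hours, overtime 3.15 hours

Wed: 05:13–14:52 = 9 h 39 min; less 30 min break → 9 h 9 min
Thu: 09:36–19:55 = 10 h 19 min; less 30 min break → 9 h 49 min
Fri: 07:08–18:49 = 11 h 41 min; less 30 min break → 11 h 11 min
Wed reg 9 h 0 min / OT 0 h 9 min; Thu reg 9 h 0 min / OT 0 h 49 min; Fri reg 9 h 0 min / OT 2 h 11 min.
Totals: regular 27 h 0 min, overtime 3 h 9 min.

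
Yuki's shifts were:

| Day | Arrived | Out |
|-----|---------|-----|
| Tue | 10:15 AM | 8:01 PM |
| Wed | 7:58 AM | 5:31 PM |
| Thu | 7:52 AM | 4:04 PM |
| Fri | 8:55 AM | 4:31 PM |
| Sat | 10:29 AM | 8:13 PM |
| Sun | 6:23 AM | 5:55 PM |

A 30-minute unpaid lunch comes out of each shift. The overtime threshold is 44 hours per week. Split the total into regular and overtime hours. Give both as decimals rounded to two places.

Regular 44.00 hours, overtime 9.38 hours

Tue: 10:15 AM–8:01 PM = 9 h 46 min; less 30 min break → 9 h 16 min
Wed: 7:58 AM–5:31 PM = 9 h 33 min; less 30 min break → 9 h 3 min
Thu: 7:52 AM–4:04 PM = 8 h 12 min; less 30 min break → 7 h 42 min
Fri: 8:55 AM–4:31 PM = 7 h 36 min; less 30 min break → 7 h 6 min
Sat: 10:29 AM–8:13 PM = 9 h 44 min; less 30 min break → 9 h 14 min
Sun: 6:23 AM–5:55 PM = 11 h 32 min; less 30 min break → 11 h 2 min
Total worked: 53 h 23 min = 53.38 h.
Threshold 44 h → overtime 9 h 23 min, regular 44 h 0 min.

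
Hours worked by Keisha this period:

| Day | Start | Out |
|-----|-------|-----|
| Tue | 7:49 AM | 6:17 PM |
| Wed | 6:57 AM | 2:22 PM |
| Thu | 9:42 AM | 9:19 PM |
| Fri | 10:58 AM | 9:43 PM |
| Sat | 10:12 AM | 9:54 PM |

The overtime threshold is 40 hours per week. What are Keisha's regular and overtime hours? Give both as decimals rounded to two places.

Regular 40.00 hours, overtime 11.95 hours

Tue: 7:49 AM–6:17 PM = 10 h 28 min
Wed: 6:57 AM–2:22 PM = 7 h 25 min
Thu: 9:42 AM–9:19 PM = 11 h 37 min
Fri: 10:58 AM–9:43 PM = 10 h 45 min
Sat: 10:12 AM–9:54 PM = 11 h 42 min
Total worked: 51 h 57 min = 51.95 h.
Threshold 40 h → overtime 11 h 57 min, regular 40 h 0 min.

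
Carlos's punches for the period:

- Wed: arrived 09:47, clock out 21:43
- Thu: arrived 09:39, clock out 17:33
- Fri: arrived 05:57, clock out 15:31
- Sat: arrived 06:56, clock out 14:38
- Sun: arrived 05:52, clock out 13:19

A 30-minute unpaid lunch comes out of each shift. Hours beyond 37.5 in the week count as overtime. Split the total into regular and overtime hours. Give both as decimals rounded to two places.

Regular 37.50 hours, overtime 4.55 hours

Wed: 09:47–21:43 = 11 h 56 min; less 30 min break → 11 h 26 min
Thu: 09:39–17:33 = 7 h 54 min; less 30 min break → 7 h 24 min
Fri: 05:57–15:31 = 9 h 34 min; less 30 min break → 9 h 4 min
Sat: 06:56–14:38 = 7 h 42 min; less 30 min break → 7 h 12 min
Sun: 05:52–13:19 = 7 h 27 min; less 30 min break → 6 h 57 min
Total worked: 42 h 3 min = 42.05 h.
Threshold 37.5 h → overtime 4 h 33 min, regular 37 h 30 min.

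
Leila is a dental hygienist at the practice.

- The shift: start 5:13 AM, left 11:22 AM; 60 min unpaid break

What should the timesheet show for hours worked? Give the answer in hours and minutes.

The shift: 5:13 AM–11:22 AM = 6 h 9 min; less 60 min break → 5 h 9 min

5 h 9 min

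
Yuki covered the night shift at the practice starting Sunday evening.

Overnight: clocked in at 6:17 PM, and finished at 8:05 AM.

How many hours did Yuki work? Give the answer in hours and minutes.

Overnight: 6:17 PM → midnight = 5 h 43 min; midnight → 8:05 AM = 8 h 5 min; span 13 h 48 min

13 h 48 min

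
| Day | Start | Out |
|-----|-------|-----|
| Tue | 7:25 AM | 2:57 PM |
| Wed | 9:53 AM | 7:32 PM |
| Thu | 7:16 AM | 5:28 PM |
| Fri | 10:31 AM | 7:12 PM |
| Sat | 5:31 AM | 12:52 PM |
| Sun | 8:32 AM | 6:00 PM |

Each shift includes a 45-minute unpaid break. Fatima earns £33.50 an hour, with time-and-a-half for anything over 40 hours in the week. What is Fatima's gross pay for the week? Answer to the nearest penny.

Tue: 7:25 AM–2:57 PM = 7 h 32 min; less 45 min break → 6 h 47 min
Wed: 9:53 AM–7:32 PM = 9 h 39 min; less 45 min break → 8 h 54 min
Thu: 7:16 AM–5:28 PM = 10 h 12 min; less 45 min break → 9 h 27 min
Fri: 10:31 AM–7:12 PM = 8 h 41 min; less 45 min break → 7 h 56 min
Sat: 5:31 AM–12:52 PM = 7 h 21 min; less 45 min break → 6 h 36 min
Sun: 8:32 AM–6:00 PM = 9 h 28 min; less 45 min break → 8 h 43 min
Total worked: 48 h 23 min = 2903 min.
Regular 40 h 0 min = 2400 min at £33.50/h; overtime 8 h 23 min = 503 min at £50.25/h.
Pay = (2400 × £33.50 + 503 × £50.25) ÷ 60 = £1761.26.

£1761.26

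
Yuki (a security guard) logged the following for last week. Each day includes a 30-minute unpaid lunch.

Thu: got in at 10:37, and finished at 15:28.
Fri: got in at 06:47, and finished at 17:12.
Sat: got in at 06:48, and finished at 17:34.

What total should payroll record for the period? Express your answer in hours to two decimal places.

24.53 hours

Thu: 10:37–15:28 = 4 h 51 min; less 30 min break → 4 h 21 min
Fri: 06:47–17:12 = 10 h 25 min; less 30 min break → 9 h 55 min
Sat: 06:48–17:34 = 10 h 46 min; less 30 min break → 10 h 16 min
Total: 4 h 21 min + 9 h 55 min + 10 h 16 min = 24 h 32 min.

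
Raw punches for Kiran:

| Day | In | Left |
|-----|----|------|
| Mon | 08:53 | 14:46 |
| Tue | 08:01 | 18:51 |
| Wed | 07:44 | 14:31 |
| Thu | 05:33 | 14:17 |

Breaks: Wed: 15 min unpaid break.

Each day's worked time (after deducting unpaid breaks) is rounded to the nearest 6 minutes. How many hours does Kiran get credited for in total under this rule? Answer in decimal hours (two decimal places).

Mon: 08:53–14:46 = 5 h 53 min → rounds to 5 h 54 min
Tue: 08:01–18:51 = 10 h 50 min → rounds to 10 h 48 min
Wed: 07:44–14:31 = 6 h 47 min − 15 min = 6 h 32 min → rounds to 6 h 30 min
Thu: 05:33–14:17 = 8 h 44 min → rounds to 8 h 42 min
Total credited: 31 h 54 min.

31.90 hours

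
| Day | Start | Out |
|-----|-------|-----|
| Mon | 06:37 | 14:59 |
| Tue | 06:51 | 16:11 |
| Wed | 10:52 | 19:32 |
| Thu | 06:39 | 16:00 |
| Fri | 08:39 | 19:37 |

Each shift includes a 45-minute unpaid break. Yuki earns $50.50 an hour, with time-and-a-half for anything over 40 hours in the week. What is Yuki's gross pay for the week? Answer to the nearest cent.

$2242.20

Mon: 06:37–14:59 = 8 h 22 min; less 45 min break → 7 h 37 min
Tue: 06:51–16:11 = 9 h 20 min; less 45 min break → 8 h 35 min
Wed: 10:52–19:32 = 8 h 40 min; less 45 min break → 7 h 55 min
Thu: 06:39–16:00 = 9 h 21 min; less 45 min break → 8 h 36 min
Fri: 08:39–19:37 = 10 h 58 min; less 45 min break → 10 h 13 min
Total worked: 42 h 56 min = 2576 min.
Regular 40 h 0 min = 2400 min at $50.50/h; overtime 2 h 56 min = 176 min at $75.75/h.
Pay = (2400 × $50.50 + 176 × $75.75) ÷ 60 = $2242.20.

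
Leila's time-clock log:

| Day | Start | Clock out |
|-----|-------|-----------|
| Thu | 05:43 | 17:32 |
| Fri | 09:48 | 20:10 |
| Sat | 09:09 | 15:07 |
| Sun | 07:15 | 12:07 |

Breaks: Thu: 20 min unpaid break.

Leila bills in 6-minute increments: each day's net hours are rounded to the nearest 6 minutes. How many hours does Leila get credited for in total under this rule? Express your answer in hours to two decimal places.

Thu: 05:43–17:32 = 11 h 49 min − 20 min = 11 h 29 min → rounds to 11 h 30 min
Fri: 09:48–20:10 = 10 h 22 min → rounds to 10 h 24 min
Sat: 09:09–15:07 = 5 h 58 min → rounds to 6 h 0 min
Sun: 07:15–12:07 = 4 h 52 min → rounds to 4 h 54 min
Total credited: 32 h 48 min.

32.80 hours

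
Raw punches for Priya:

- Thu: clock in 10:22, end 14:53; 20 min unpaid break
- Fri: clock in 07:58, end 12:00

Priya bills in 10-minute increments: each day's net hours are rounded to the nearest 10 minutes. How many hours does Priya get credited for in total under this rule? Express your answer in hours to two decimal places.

Thu: 10:22–14:53 = 4 h 31 min − 20 min = 4 h 11 min → rounds to 4 h 10 min
Fri: 07:58–12:00 = 4 h 2 min → rounds to 4 h 0 min
Total credited: 8 h 10 min.

8.17 hours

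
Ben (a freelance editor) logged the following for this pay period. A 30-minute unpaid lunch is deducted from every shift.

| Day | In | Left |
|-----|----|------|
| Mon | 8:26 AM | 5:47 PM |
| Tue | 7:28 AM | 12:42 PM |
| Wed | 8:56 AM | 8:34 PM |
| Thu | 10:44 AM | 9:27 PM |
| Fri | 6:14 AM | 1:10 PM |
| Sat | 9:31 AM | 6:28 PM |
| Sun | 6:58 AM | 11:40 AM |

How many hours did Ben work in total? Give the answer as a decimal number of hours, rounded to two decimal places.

54.02 hours

Mon: 8:26 AM–5:47 PM = 9 h 21 min; less 30 min break → 8 h 51 min
Tue: 7:28 AM–12:42 PM = 5 h 14 min; less 30 min break → 4 h 44 min
Wed: 8:56 AM–8:34 PM = 11 h 38 min; less 30 min break → 11 h 8 min
Thu: 10:44 AM–9:27 PM = 10 h 43 min; less 30 min break → 10 h 13 min
Fri: 6:14 AM–1:10 PM = 6 h 56 min; less 30 min break → 6 h 26 min
Sat: 9:31 AM–6:28 PM = 8 h 57 min; less 30 min break → 8 h 27 min
Sun: 6:58 AM–11:40 AM = 4 h 42 min; less 30 min break → 4 h 12 min
Total: 8 h 51 min + 4 h 44 min + 11 h 8 min + 10 h 13 min + 6 h 26 min + 8 h 27 min + 4 h 12 min = 54 h 1 min.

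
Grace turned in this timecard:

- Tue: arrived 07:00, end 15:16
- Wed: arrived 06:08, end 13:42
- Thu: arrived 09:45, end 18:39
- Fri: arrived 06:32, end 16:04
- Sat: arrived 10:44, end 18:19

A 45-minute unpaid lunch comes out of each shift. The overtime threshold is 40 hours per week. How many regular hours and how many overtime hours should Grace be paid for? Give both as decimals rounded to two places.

Regular 38.10 hours, overtime 0.00 hours

Tue: 07:00–15:16 = 8 h 16 min; less 45 min break → 7 h 31 min
Wed: 06:08–13:42 = 7 h 34 min; less 45 min break → 6 h 49 min
Thu: 09:45–18:39 = 8 h 54 min; less 45 min break → 8 h 9 min
Fri: 06:32–16:04 = 9 h 32 min; less 45 min break → 8 h 47 min
Sat: 10:44–18:19 = 7 h 35 min; less 45 min break → 6 h 50 min
Total worked: 38 h 6 min = 38.10 h.
Threshold 40 h → overtime 0 h 0 min, regular 38 h 6 min.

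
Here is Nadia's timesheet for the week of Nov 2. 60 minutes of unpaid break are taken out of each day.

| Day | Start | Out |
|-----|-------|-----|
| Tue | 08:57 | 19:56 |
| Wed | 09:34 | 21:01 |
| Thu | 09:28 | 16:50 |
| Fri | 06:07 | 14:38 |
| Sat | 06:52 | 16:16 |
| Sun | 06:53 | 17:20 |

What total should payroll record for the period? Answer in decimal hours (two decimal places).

52.17 hours

Tue: 08:57–19:56 = 10 h 59 min; less 60 min break → 9 h 59 min
Wed: 09:34–21:01 = 11 h 27 min; less 60 min break → 10 h 27 min
Thu: 09:28–16:50 = 7 h 22 min; less 60 min break → 6 h 22 min
Fri: 06:07–14:38 = 8 h 31 min; less 60 min break → 7 h 31 min
Sat: 06:52–16:16 = 9 h 24 min; less 60 min break → 8 h 24 min
Sun: 06:53–17:20 = 10 h 27 min; less 60 min break → 9 h 27 min
Total: 9 h 59 min + 10 h 27 min + 6 h 22 min + 7 h 31 min + 8 h 24 min + 9 h 27 min = 52 h 10 min.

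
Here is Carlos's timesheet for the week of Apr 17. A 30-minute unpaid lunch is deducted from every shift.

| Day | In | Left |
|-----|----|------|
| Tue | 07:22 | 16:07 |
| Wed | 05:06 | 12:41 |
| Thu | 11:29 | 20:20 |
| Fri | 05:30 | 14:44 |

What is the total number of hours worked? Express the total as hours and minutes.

32 h 25 min

Tue: 07:22–16:07 = 8 h 45 min; less 30 min break → 8 h 15 min
Wed: 05:06–12:41 = 7 h 35 min; less 30 min break → 7 h 5 min
Thu: 11:29–20:20 = 8 h 51 min; less 30 min break → 8 h 21 min
Fri: 05:30–14:44 = 9 h 14 min; less 30 min break → 8 h 44 min
Total: 8 h 15 min + 7 h 5 min + 8 h 21 min + 8 h 44 min = 32 h 25 min.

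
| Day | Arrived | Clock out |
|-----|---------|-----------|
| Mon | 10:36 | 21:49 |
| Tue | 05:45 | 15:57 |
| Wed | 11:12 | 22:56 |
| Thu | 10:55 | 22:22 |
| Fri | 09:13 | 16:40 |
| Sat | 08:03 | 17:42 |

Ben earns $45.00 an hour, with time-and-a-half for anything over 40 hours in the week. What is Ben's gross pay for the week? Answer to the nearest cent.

$3264.75

Mon: 10:36–21:49 = 11 h 13 min
Tue: 05:45–15:57 = 10 h 12 min
Wed: 11:12–22:56 = 11 h 44 min
Thu: 10:55–22:22 = 11 h 27 min
Fri: 09:13–16:40 = 7 h 27 min
Sat: 08:03–17:42 = 9 h 39 min
Total worked: 61 h 42 min = 3702 min.
Regular 40 h 0 min = 2400 min at $45.00/h; overtime 21 h 42 min = 1302 min at $67.50/h.
Pay = (2400 × $45.00 + 1302 × $67.50) ÷ 60 = $3264.75.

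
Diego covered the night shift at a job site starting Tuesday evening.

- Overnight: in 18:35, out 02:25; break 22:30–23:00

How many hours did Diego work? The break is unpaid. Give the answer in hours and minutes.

7 h 20 min

Overnight: 18:35 → midnight = 5 h 25 min; midnight → 02:25 = 2 h 25 min; span 7 h 50 min; less 30 min break → 7 h 20 min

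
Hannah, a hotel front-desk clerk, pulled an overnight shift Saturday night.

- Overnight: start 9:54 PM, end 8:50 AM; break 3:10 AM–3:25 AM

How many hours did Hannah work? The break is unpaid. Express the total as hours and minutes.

Overnight: 9:54 PM → midnight = 2 h 6 min; midnight → 8:50 AM = 8 h 50 min; span 10 h 56 min; less 15 min break → 10 h 41 min

10 h 41 min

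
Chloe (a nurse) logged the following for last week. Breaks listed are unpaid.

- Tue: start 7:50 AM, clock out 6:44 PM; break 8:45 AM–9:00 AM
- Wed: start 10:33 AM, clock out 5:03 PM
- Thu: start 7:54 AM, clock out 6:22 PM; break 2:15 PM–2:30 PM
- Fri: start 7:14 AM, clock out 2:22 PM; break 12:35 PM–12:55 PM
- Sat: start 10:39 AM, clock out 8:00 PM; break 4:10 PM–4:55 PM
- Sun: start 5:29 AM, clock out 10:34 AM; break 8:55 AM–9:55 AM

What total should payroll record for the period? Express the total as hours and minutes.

Tue: 7:50 AM–6:44 PM = 10 h 54 min; less 15 min break → 10 h 39 min
Wed: 10:33 AM–5:03 PM = 6 h 30 min
Thu: 7:54 AM–6:22 PM = 10 h 28 min; less 15 min break → 10 h 13 min
Fri: 7:14 AM–2:22 PM = 7 h 8 min; less 20 min break → 6 h 48 min
Sat: 10:39 AM–8:00 PM = 9 h 21 min; less 45 min break → 8 h 36 min
Sun: 5:29 AM–10:34 AM = 5 h 5 min; less 60 min break → 4 h 5 min
Total: 10 h 39 min + 6 h 30 min + 10 h 13 min + 6 h 48 min + 8 h 36 min + 4 h 5 min = 46 h 51 min.

46 h 51 min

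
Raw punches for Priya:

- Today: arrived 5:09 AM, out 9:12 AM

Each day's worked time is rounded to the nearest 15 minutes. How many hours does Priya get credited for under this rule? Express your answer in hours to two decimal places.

Today: 5:09 AM–9:12 AM = 4 h 3 min → rounds to 4 h 0 min

4.00 hours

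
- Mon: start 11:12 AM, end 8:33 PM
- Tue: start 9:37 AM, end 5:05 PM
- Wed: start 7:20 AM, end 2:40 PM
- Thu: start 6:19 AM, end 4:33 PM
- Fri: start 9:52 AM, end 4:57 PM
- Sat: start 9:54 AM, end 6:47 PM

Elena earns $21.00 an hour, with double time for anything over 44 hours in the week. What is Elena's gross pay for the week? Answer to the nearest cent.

Mon: 11:12 AM–8:33 PM = 9 h 21 min
Tue: 9:37 AM–5:05 PM = 7 h 28 min
Wed: 7:20 AM–2:40 PM = 7 h 20 min
Thu: 6:19 AM–4:33 PM = 10 h 14 min
Fri: 9:52 AM–4:57 PM = 7 h 5 min
Sat: 9:54 AM–6:47 PM = 8 h 53 min
Total worked: 50 h 21 min = 3021 min.
Regular 44 h 0 min = 2640 min at $21.00/h; overtime 6 h 21 min = 381 min at $42.00/h.
Pay = (2640 × $21.00 + 381 × $42.00) ÷ 60 = $1190.70.

$1190.70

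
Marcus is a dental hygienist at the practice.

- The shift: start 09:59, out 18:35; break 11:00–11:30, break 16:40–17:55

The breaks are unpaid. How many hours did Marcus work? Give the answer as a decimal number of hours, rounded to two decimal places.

6.85 hours

The shift: 09:59–18:35 = 8 h 36 min; less 105 min break → 6 h 51 min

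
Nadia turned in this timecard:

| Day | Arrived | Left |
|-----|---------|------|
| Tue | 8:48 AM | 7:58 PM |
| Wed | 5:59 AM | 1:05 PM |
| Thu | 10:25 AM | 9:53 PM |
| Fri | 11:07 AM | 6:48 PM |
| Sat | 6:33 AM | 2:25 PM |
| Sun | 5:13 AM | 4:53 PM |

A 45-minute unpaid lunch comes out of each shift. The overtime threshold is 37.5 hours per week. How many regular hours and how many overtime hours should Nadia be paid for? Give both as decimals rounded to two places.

Tue: 8:48 AM–7:58 PM = 11 h 10 min; less 45 min break → 10 h 25 min
Wed: 5:59 AM–1:05 PM = 7 h 6 min; less 45 min break → 6 h 21 min
Thu: 10:25 AM–9:53 PM = 11 h 28 min; less 45 min break → 10 h 43 min
Fri: 11:07 AM–6:48 PM = 7 h 41 min; less 45 min break → 6 h 56 min
Sat: 6:33 AM–2:25 PM = 7 h 52 min; less 45 min break → 7 h 7 min
Sun: 5:13 AM–4:53 PM = 11 h 40 min; less 45 min break → 10 h 55 min
Total worked: 52 h 27 min = 52.45 h.
Threshold 37.5 h → overtime 14 h 57 min, regular 37 h 30 min.

Regular 37.50 hours, overtime 14.95 hours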